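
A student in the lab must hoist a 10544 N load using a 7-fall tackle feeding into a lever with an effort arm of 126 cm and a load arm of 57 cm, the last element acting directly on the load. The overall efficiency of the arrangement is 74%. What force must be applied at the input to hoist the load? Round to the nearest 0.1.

Block-and-tackle MA = number of supporting rope parts = 7.
Lever MA = effort arm / load arm = 126/57 = 2.2105.
Combined ideal MA = 7 × 2.2105 = 15.474.
Actual MA = 15.474 × 0.74 = 11.451.
Effort = load / actual MA = 10544 / 11.451 = 920.83 N.

920.8 N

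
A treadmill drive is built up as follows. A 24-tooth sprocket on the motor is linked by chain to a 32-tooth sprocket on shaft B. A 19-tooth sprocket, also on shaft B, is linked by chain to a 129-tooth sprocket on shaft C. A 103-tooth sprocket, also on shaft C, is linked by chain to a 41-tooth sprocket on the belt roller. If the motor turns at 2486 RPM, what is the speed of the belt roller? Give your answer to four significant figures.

689.9 RPM

chain 32/24 = 1.3333 → 2486/1.3333 = 1864.5 RPM
chain 129/19 = 6.7895 → 1864.5/6.7895 = 274.62 RPM
chain 41/103 = 0.39806 → 274.62/0.39806 = 689.89 RPM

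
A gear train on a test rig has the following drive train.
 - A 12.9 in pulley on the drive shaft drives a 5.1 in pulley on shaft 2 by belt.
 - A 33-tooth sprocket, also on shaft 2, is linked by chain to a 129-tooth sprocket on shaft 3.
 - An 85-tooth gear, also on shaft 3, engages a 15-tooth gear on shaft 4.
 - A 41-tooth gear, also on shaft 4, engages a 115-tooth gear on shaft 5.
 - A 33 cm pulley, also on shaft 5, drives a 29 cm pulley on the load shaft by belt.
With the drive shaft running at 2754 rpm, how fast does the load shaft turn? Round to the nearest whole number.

4097 rpm

Belt: ratio = 5.1/12.9 = 0.39535, so shaft 2 turns at 2754 / 0.39535 = 6966 rpm.
Chain: ratio = 129/33 = 3.9091, so shaft 3 turns at 6966 / 3.9091 = 1782 rpm.
Gear mesh: ratio = 15/85 = 0.17647, so shaft 4 turns at 1782 / 0.17647 = 10098 rpm.
Gear mesh: ratio = 115/41 = 2.8049, so shaft 5 turns at 10098 / 2.8049 = 3600.2 rpm.
Belt: ratio = 29/33 = 0.87879, so the load shaft turns at 3600.2 / 0.87879 = 4096.7 rpm.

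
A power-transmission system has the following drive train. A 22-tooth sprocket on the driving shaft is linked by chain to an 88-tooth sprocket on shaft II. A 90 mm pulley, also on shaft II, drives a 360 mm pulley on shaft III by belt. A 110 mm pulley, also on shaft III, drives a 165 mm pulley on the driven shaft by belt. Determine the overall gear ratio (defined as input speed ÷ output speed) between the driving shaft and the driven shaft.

24

Each stage contributes driven/driver: chain 88/22 = 4, belt 360/90 = 4, belt 165/110 = 1.5.
Overall: 4 × 4 × 1.5 = 24.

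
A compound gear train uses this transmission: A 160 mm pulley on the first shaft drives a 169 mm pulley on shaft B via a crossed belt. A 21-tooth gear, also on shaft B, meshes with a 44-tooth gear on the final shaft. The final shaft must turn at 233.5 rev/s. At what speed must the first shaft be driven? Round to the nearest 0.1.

Overall ratio R = 1.0562 × 2.0952 = 2.2131.
Required input speed = output speed × R = 233.5 × 2.2131 = 516.76 rev/s.

516.8 rev/s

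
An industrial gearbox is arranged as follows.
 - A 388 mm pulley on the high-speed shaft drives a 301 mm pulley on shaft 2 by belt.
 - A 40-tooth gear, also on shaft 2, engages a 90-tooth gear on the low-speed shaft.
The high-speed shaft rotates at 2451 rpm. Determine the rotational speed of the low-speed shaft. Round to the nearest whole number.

Belt: ratio = 301/388 = 0.77577, so shaft 2 turns at 2451 / 0.77577 = 3159.4 rpm.
Gear mesh: ratio = 90/40 = 2.25, so the low-speed shaft turns at 3159.4 / 2.25 = 1404.2 rpm.

1404 rpm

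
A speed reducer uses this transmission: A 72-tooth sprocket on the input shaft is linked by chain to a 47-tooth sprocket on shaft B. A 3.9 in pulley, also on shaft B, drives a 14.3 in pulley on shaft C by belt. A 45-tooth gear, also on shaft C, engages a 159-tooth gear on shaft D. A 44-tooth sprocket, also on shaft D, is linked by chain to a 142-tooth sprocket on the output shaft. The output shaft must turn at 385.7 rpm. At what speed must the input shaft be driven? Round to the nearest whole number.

10527 rpm

Overall ratio R = 0.65278 × 3.6667 × 3.5333 × 3.2273 = 27.293.
Required input speed = output speed × R = 385.7 × 27.293 = 10527 rpm.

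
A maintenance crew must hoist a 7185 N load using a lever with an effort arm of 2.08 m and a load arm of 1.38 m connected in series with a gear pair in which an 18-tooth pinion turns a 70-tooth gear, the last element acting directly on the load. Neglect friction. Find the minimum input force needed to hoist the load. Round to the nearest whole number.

1226 N

Lever MA = effort arm / load arm = 2.08/1.38 = 1.5072.
Gear pair MA = 70/18 = 3.8889.
Combined ideal MA = 1.5072 × 3.8889 = 5.8615.
Effort = load / MA = 7185 / 5.8615 = 1225.8 N.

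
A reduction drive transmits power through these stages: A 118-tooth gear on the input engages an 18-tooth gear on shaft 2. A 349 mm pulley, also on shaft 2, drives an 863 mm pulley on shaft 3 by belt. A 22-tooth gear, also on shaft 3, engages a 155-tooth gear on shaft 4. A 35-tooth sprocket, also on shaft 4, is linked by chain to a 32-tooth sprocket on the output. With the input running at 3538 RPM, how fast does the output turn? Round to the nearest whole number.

1456 RPM

gear mesh 18/118 = 0.15254 → 3538/0.15254 = 23194 RPM
belt 863/349 = 2.4728 → 23194/2.4728 = 9379.5 RPM
gear mesh 155/22 = 7.0455 → 9379.5/7.0455 = 1331.3 RPM
chain 32/35 = 0.91429 → 1331.3/0.91429 = 1456.1 RPM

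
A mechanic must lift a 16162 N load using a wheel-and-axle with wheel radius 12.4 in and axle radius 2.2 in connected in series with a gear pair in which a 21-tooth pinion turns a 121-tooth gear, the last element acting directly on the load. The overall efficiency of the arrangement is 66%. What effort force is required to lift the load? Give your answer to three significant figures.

754 N

Wheel-and-axle MA = R/r = 12.4/2.2 = 5.6364.
Gear pair MA = 121/21 = 5.7619.
Combined ideal MA = 5.6364 × 5.7619 = 32.476.
Actual MA = 32.476 × 0.66 = 21.434.
Effort = load / actual MA = 16162 / 21.434 = 754.03 N.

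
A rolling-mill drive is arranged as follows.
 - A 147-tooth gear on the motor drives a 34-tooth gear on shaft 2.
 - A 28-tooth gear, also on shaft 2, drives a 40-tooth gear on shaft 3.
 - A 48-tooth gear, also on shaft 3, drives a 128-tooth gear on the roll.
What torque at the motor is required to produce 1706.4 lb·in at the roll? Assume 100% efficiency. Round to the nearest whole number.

1937 lb·in

Overall ratio R = 0.23129 × 1.4286 × 2.6667 = 0.88111.
Input torque = output torque / R = 1706.4 / 0.88111 = 1936.6 lb·in.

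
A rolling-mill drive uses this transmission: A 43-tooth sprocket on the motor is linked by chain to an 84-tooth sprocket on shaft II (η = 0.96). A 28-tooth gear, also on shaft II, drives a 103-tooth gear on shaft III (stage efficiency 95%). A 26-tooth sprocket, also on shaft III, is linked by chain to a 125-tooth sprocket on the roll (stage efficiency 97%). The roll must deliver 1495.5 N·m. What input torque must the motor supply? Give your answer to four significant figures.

Overall ratio R = 1.9535 × 3.6786 × 4.8077 = 34.548; overall efficiency η = 0.96 × 0.95 × 0.97 = 0.8846.
Input torque = output torque / (R × η) = 1495.5 / (34.548 × 0.8846) = 48.932 N·m.

48.93 N·m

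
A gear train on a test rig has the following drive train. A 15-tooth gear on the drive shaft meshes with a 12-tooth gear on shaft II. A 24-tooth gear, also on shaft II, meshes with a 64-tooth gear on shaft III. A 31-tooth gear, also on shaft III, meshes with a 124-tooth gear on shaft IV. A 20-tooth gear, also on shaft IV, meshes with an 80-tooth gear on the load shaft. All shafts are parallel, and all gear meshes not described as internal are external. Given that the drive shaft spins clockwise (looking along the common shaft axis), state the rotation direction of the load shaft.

clockwise

the drive shaft → shaft II: external mesh, 1 reversal → CCW.
shaft II → shaft III: external mesh, 1 reversal → CW.
shaft III → shaft IV: external mesh, 1 reversal → CCW.
shaft IV → the load shaft: external mesh, 1 reversal → CW.
4 reversals in total — an even number — so the load shaft turns the same way as the drive shaft.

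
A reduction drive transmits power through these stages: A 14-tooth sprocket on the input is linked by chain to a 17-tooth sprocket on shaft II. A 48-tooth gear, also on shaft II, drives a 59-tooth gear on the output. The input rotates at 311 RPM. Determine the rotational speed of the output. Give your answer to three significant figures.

208 RPM

chain 17/14 = 1.2143 → 311/1.2143 = 256.12 RPM
gear mesh 59/48 = 1.2292 → 256.12/1.2292 = 208.37 RPM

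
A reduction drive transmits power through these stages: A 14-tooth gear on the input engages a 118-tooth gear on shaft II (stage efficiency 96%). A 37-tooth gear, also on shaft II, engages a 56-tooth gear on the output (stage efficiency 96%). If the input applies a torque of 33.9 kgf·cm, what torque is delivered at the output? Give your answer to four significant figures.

398.5 kgf·cm

Gear mesh: ratio = 118/14 = 8.4286; torque at shaft II = 33.9 × 8.4286 × 0.96 = 274.3 kgf·cm.
Gear mesh: ratio = 56/37 = 1.5135; torque at the output = 274.3 × 1.5135 × 0.96 = 398.55 kgf·cm.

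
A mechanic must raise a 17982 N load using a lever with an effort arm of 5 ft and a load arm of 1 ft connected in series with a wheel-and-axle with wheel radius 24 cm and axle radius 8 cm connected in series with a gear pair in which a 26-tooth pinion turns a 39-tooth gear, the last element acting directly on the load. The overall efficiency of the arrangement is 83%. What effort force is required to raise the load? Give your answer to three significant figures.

Lever MA = effort arm / load arm = 5/1 = 5.
Wheel-and-axle MA = R/r = 24/8 = 3.
Gear pair MA = 39/26 = 1.5.
Combined ideal MA = 5 × 3 × 1.5 = 22.5.
Actual MA = 22.5 × 0.83 = 18.675.
Effort = load / actual MA = 17982 / 18.675 = 962.89 N.

963 N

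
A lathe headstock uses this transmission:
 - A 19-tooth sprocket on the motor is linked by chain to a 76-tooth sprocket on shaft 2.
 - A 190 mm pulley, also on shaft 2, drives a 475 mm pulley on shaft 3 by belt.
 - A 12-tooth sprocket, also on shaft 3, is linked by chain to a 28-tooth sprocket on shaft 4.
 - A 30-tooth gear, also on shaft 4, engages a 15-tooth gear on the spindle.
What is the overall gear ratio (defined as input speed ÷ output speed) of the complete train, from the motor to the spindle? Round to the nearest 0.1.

11.7

Each stage contributes driven/driver: chain 76/19 = 4, belt 475/190 = 2.5, chain 28/12 = 2.3333, gear mesh 15/30 = 0.5.
Overall: 4 × 2.5 × 2.3333 × 0.5 = 11.667.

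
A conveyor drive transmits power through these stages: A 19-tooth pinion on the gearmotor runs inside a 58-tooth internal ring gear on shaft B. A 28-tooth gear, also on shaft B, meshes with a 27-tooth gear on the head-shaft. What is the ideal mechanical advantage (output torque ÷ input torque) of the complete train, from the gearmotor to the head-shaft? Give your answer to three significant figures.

2.94

Each stage contributes driven/driver: internal gear 58/19 = 3.0526, gear mesh 27/28 = 0.96429.
Overall: 3.0526 × 0.96429 = 2.9436.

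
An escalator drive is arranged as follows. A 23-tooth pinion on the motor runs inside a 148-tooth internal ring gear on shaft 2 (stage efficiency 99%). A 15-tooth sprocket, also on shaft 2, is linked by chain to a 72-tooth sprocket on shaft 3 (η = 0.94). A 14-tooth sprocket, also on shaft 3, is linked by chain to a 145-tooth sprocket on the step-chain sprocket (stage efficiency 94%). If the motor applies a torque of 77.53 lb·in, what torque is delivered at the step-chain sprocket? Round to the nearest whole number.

21696 lb·in

After the internal gear (148/23): 77.53 × 6.4348 × 0.99 = 493.9 lb·in
After the chain (72/15): 493.9 × 4.8 × 0.94 = 2228.5 lb·in
After the chain (145/14): 2228.5 × 10.357 × 0.94 = 21696 lb·in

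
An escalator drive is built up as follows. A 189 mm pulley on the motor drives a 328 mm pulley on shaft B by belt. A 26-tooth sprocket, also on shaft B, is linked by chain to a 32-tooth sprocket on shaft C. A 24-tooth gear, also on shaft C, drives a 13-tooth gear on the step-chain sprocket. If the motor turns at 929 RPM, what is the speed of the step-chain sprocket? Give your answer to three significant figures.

803 RPM

belt 328/189 = 1.7354 → 929/1.7354 = 535.31 RPM
chain 32/26 = 1.2308 → 535.31/1.2308 = 434.94 RPM
gear mesh 13/24 = 0.54167 → 434.94/0.54167 = 802.96 RPM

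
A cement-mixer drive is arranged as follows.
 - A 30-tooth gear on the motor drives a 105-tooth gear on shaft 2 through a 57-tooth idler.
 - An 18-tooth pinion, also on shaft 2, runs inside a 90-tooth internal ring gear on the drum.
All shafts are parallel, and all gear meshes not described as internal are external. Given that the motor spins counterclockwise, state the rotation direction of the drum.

counterclockwise

the motor → shaft 2: driver → idler → driven is 2 external meshes, 2 reversals → CCW.
shaft 2 → the drum: internal mesh, same direction → CCW.
2 reversals in total — an even number — so the drum turns the same way as the motor.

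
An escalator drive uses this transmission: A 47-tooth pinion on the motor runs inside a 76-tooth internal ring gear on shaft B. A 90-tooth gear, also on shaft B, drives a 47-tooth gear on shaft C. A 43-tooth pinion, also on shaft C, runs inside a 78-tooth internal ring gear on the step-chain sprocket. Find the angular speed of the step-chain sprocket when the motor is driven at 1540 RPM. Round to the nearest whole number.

internal gear 76/47 = 1.617 → 1540/1.617 = 952.37 RPM
gear mesh 47/90 = 0.52222 → 952.37/0.52222 = 1823.7 RPM
internal gear 78/43 = 1.814 → 1823.7/1.814 = 1005.4 RPM

1005 RPM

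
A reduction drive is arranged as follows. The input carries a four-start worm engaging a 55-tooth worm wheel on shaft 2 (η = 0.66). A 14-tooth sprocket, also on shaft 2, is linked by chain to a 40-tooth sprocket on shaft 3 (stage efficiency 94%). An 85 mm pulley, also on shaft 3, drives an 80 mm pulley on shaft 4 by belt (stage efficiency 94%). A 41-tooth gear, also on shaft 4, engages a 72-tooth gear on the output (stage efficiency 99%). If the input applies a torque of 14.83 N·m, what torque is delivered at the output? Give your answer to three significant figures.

556 N·m

Worm: ratio = 55/4 = 13.75; torque at shaft 2 = 14.83 × 13.75 × 0.66 = 134.58 N·m.
Chain: ratio = 40/14 = 2.8571; torque at shaft 3 = 134.58 × 2.8571 × 0.94 = 361.45 N·m.
Belt: ratio = 80/85 = 0.94118; torque at shaft 4 = 361.45 × 0.94118 × 0.94 = 319.78 N·m.
Gear mesh: ratio = 72/41 = 1.7561; torque at the output = 319.78 × 1.7561 × 0.99 = 555.94 N·m.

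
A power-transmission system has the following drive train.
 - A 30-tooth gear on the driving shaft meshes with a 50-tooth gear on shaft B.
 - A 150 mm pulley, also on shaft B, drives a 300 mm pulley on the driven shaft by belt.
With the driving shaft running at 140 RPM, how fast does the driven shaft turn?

42 RPM

gear mesh 50/30 = 1.6667 → 140/1.6667 = 84 RPM
belt 300/150 = 2 → 84/2 = 42 RPM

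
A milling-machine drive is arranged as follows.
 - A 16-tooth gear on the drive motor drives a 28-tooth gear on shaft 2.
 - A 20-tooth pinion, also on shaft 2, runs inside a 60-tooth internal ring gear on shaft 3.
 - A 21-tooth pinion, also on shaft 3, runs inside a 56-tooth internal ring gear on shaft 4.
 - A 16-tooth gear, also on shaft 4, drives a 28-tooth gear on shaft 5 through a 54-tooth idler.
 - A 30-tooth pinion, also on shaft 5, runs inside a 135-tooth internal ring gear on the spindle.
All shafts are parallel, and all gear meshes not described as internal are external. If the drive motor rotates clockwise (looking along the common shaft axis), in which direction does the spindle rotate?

anticlockwise

the drive motor → shaft 2: external mesh, 1 reversal → CCW.
shaft 2 → shaft 3: internal mesh, same direction → CCW.
shaft 3 → shaft 4: internal mesh, same direction → CCW.
shaft 4 → shaft 5: driver → idler → driven is 2 external meshes, 2 reversals → CCW.
shaft 5 → the spindle: internal mesh, same direction → CCW.
3 reversals in total — an odd number — so the spindle turns opposite to the drive motor.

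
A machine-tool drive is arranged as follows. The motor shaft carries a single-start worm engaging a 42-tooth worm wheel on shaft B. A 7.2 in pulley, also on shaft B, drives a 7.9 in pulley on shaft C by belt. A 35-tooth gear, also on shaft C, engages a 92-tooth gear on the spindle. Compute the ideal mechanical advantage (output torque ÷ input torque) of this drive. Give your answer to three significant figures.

Each stage contributes driven/driver: worm 42/1 = 42, belt 7.9/7.2 = 1.0972, gear mesh 92/35 = 2.6286.
Overall: 42 × 1.0972 × 2.6286 = 121.13.

121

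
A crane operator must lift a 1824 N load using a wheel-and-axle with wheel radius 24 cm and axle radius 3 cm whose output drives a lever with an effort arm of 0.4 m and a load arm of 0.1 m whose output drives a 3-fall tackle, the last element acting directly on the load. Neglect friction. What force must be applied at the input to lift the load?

19 N

Wheel-and-axle MA = R/r = 24/3 = 8.
Lever MA = effort arm / load arm = 0.4/0.1 = 4.
Block-and-tackle MA = number of supporting rope parts = 3.
Combined ideal MA = 8 × 4 × 3 = 96.
Effort = load / MA = 1824 / 96 = 19 N.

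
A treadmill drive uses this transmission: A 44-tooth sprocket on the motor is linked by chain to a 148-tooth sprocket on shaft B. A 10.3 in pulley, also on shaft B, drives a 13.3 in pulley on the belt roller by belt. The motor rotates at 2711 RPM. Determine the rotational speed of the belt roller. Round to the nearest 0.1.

624.2 RPM

chain 148/44 = 3.3636 → 2711/3.3636 = 805.97 RPM
belt 13.3/10.3 = 1.2913 → 805.97/1.2913 = 624.17 RPM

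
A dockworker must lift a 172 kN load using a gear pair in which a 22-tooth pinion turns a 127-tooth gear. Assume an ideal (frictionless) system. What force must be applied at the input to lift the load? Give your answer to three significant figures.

29.8 kN

Gear pair MA = 127/22 = 5.7727.
Effort = load / MA = 172 / 5.7727 = 29.795 kN.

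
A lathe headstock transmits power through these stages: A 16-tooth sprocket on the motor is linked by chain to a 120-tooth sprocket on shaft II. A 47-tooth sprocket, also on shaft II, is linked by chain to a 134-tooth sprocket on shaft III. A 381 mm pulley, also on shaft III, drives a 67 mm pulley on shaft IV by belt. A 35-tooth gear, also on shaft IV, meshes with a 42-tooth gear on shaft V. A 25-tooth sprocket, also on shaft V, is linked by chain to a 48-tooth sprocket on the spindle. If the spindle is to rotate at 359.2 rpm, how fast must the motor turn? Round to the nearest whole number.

Overall ratio R = 7.5 × 2.8511 × 0.17585 × 1.2 × 1.92 = 8.6636.
Required input speed = output speed × R = 359.2 × 8.6636 = 3112 rpm.

3112 rpm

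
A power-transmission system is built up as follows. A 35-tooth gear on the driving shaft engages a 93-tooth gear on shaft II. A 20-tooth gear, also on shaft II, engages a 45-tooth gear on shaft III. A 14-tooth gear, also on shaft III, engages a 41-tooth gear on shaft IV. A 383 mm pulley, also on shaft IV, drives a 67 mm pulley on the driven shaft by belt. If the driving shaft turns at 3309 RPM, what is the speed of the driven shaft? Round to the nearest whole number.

1080 RPM

gear mesh 93/35 = 2.6571 → 3309/2.6571 = 1245.3 RPM
gear mesh 45/20 = 2.25 → 1245.3/2.25 = 553.48 RPM
gear mesh 41/14 = 2.9286 → 553.48/2.9286 = 188.99 RPM
belt 67/383 = 0.17493 → 188.99/0.17493 = 1080.4 RPM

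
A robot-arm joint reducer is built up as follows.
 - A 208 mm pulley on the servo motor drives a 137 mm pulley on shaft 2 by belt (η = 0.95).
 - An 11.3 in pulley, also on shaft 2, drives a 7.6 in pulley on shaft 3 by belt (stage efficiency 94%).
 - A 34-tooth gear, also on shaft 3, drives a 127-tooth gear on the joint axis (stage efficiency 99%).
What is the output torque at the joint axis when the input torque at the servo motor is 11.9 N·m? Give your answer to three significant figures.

Belt: ratio = 137/208 = 0.65865; torque at shaft 2 = 11.9 × 0.65865 × 0.95 = 7.4461 N·m.
Belt: ratio = 7.6/11.3 = 0.67257; torque at shaft 3 = 7.4461 × 0.67257 × 0.94 = 4.7075 N·m.
Gear mesh: ratio = 127/34 = 3.7353; torque at the joint axis = 4.7075 × 3.7353 × 0.99 = 17.408 N·m.

17.4 N·m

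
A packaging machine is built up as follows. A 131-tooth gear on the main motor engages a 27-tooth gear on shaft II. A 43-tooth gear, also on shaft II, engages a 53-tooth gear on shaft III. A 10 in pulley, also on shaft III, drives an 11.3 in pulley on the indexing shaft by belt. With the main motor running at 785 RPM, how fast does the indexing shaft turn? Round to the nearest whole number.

gear mesh 27/131 = 0.20611 → 785/0.20611 = 3808.7 RPM
gear mesh 53/43 = 1.2326 → 3808.7/1.2326 = 3090.1 RPM
belt 11.3/10 = 1.13 → 3090.1/1.13 = 2734.6 RPM

2735 RPM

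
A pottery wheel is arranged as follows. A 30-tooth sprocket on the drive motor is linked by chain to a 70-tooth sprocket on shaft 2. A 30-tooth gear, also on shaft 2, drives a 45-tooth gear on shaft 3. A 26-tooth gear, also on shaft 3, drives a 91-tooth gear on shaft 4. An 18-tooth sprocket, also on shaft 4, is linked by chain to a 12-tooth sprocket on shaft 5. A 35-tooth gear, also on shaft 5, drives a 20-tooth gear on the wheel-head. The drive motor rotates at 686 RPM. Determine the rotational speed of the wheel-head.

the drive motor → shaft 2 (chain, 70/30): 686 ÷ 2.3333 = 294 RPM
shaft 2 → shaft 3 (gear mesh, 45/30): 294 ÷ 1.5 = 196 RPM
shaft 3 → shaft 4 (gear mesh, 91/26): 196 ÷ 3.5 = 56 RPM
shaft 4 → shaft 5 (chain, 12/18): 56 ÷ 0.66667 = 84 RPM
shaft 5 → the wheel-head (gear mesh, 20/35): 84 ÷ 0.57143 = 147 RPM

147 RPM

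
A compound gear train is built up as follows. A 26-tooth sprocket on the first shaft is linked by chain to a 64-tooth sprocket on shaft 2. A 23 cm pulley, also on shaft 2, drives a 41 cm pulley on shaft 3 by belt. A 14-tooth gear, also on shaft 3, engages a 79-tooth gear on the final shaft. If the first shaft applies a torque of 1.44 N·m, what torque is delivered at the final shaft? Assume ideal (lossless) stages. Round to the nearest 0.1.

35.7 N·m

After the chain (64/26): 1.44 × 2.4615 = 3.5446 N·m
After the belt (41/23): 3.5446 × 1.7826 = 6.3187 N·m
After the gear mesh (79/14): 6.3187 × 5.6429 = 35.655 N·m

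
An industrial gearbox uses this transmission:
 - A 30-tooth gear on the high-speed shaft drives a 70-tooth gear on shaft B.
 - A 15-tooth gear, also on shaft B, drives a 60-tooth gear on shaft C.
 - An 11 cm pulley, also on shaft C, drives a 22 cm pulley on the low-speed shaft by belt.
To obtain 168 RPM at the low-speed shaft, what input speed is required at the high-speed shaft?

3136 RPM

Overall ratio R = 2.3333 × 4 × 2 = 18.667.
Required input speed = output speed × R = 168 × 18.667 = 3136 RPM.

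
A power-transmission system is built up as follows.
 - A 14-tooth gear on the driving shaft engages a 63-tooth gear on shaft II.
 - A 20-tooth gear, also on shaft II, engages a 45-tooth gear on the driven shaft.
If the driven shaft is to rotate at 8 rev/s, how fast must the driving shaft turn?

Overall ratio R = 4.5 × 2.25 = 10.125.
Required input speed = output speed × R = 8 × 10.125 = 81 rev/s.

81 rev/s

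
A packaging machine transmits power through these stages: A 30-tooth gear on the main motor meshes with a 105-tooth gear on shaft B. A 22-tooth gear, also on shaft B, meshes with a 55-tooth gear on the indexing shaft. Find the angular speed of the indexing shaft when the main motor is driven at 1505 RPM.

the main motor → shaft B (gear mesh, 105/30): 1505 ÷ 3.5 = 430 RPM
shaft B → the indexing shaft (gear mesh, 55/22): 430 ÷ 2.5 = 172 RPM

172 RPM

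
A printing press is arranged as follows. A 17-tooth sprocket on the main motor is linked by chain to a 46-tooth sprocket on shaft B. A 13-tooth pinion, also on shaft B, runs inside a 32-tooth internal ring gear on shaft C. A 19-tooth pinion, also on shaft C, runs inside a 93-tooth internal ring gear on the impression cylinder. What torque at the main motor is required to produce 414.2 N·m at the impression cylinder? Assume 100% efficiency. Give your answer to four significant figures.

12.70 N·m

Overall ratio R = 2.7059 × 2.4615 × 4.8947 = 32.602.
Input torque = output torque / R = 414.2 / 32.602 = 12.705 N·m.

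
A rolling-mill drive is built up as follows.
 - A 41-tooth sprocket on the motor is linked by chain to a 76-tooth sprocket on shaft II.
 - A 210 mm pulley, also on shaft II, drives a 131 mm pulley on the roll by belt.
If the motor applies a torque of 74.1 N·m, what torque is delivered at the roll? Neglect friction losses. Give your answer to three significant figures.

chain 76/41 = 1.8537 → τ = 74.1·1.8537 = 137.36 N·m
belt 131/210 = 0.62381 → τ = 137.36·0.62381 = 85.684 N·m

85.7 N·m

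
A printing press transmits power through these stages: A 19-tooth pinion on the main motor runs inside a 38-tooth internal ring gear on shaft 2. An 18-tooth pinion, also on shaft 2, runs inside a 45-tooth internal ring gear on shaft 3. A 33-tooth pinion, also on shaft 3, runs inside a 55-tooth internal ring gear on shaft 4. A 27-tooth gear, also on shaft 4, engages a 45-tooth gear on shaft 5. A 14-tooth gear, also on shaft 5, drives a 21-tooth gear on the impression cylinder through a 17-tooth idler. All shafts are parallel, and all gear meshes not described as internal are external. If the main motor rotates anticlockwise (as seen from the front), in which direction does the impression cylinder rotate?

clockwise

the main motor → shaft 2: internal mesh, same direction → CCW.
shaft 2 → shaft 3: internal mesh, same direction → CCW.
shaft 3 → shaft 4: internal mesh, same direction → CCW.
shaft 4 → shaft 5: external mesh, 1 reversal → CW.
shaft 5 → the impression cylinder: driver → idler → driven is 2 external meshes, 2 reversals → CW.
3 reversals in total — an odd number — so the impression cylinder turns opposite to the main motor.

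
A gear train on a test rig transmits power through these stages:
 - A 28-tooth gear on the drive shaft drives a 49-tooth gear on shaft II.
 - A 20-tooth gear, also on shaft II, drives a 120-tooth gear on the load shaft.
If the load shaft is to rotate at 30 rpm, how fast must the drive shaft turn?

315 rpm

Overall ratio R = 1.75 × 6 = 10.5.
Required input speed = output speed × R = 30 × 10.5 = 315 rpm.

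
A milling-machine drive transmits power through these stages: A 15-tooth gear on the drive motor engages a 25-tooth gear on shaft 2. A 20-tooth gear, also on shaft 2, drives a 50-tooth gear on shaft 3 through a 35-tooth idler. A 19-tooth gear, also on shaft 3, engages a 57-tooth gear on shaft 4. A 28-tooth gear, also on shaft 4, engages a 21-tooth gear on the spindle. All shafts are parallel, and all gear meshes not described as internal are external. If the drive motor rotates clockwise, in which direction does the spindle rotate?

the drive motor → shaft 2: external mesh, 1 reversal → CCW.
shaft 2 → shaft 3: driver → idler → driven is 2 external meshes, 2 reversals → CCW.
shaft 3 → shaft 4: external mesh, 1 reversal → CW.
shaft 4 → the spindle: external mesh, 1 reversal → CCW.
5 reversals in total — an odd number — so the spindle turns opposite to the drive motor.

counterclockwise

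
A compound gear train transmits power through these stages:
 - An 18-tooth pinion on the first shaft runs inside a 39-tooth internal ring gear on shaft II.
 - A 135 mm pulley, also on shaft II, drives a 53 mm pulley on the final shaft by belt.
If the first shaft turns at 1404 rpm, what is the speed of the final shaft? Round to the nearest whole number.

the first shaft → shaft II (internal gear, 39/18): 1404 ÷ 2.1667 = 648 rpm
shaft II → the final shaft (belt, 53/135): 648 ÷ 0.39259 = 1650.6 rpm

1651 rpm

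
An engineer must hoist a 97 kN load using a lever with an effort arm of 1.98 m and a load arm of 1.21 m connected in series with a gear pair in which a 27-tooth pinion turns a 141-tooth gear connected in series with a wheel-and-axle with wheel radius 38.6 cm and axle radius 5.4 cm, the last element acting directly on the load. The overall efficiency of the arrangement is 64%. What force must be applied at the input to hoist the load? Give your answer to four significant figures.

2.481 kN

Lever MA = effort arm / load arm = 1.98/1.21 = 1.6364.
Gear pair MA = 141/27 = 5.2222.
Wheel-and-axle MA = R/r = 38.6/5.4 = 7.1481.
Combined ideal MA = 1.6364 × 5.2222 × 7.1481 = 61.084.
Actual MA = 61.084 × 0.64 = 39.094.
Effort = load / actual MA = 97 / 39.094 = 2.4812 kN.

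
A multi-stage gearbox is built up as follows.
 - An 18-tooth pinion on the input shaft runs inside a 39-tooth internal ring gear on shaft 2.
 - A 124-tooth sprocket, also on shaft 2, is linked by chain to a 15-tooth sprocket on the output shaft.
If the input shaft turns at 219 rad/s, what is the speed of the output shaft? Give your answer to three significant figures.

the input shaft → shaft 2 (internal gear, 39/18): 219 ÷ 2.1667 = 101.08 rad/s
shaft 2 → the output shaft (chain, 15/124): 101.08 ÷ 0.12097 = 835.57 rad/s

836 rad/s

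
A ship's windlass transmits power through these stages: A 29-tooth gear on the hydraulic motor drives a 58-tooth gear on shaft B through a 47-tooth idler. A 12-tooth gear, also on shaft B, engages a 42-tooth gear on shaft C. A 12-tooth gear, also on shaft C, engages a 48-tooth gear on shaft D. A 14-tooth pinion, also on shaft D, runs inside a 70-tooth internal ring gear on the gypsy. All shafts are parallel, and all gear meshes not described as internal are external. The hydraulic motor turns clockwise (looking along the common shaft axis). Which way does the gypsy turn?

the hydraulic motor → shaft B: driver → idler → driven is 2 external meshes, 2 reversals → CW.
shaft B → shaft C: external mesh, 1 reversal → CCW.
shaft C → shaft D: external mesh, 1 reversal → CW.
shaft D → the gypsy: internal mesh, same direction → CW.
4 reversals in total — an even number — so the gypsy turns the same way as the hydraulic motor.

clockwise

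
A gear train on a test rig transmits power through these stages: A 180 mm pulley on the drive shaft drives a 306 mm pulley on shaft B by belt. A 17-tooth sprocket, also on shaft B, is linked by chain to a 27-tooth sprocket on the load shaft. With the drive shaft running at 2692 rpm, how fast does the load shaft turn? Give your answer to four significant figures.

997.0 rpm

belt 306/180 = 1.7 → 2692/1.7 = 1583.5 rpm
chain 27/17 = 1.5882 → 1583.5/1.5882 = 997.04 rpm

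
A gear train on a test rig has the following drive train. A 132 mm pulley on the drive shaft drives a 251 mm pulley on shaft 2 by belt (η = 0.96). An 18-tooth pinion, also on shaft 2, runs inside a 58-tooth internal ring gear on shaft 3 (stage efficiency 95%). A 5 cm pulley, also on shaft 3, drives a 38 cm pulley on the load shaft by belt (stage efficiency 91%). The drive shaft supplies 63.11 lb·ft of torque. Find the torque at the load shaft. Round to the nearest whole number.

Belt: ratio = 251/132 = 1.9015; torque at shaft 2 = 63.11 × 1.9015 × 0.96 = 115.2 lb·ft.
Internal gear: ratio = 58/18 = 3.2222; torque at shaft 3 = 115.2 × 3.2222 × 0.95 = 352.65 lb·ft.
Belt: ratio = 38/5 = 7.6; torque at the load shaft = 352.65 × 7.6 × 0.91 = 2439 lb·ft.

2439 lb·ft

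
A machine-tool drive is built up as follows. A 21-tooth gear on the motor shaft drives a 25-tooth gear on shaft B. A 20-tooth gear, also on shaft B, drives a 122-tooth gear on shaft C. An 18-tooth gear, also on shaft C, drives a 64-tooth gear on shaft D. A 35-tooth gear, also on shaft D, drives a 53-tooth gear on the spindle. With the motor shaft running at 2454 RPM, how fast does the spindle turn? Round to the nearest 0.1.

Gear mesh: ratio = 25/21 = 1.1905, so shaft B turns at 2454 / 1.1905 = 2061.4 RPM.
Gear mesh: ratio = 122/20 = 6.1, so shaft C turns at 2061.4 / 6.1 = 337.93 RPM.
Gear mesh: ratio = 64/18 = 3.5556, so shaft D turns at 337.93 / 3.5556 = 95.042 RPM.
Gear mesh: ratio = 53/35 = 1.5143, so the spindle turns at 95.042 / 1.5143 = 62.764 RPM.

62.8 RPM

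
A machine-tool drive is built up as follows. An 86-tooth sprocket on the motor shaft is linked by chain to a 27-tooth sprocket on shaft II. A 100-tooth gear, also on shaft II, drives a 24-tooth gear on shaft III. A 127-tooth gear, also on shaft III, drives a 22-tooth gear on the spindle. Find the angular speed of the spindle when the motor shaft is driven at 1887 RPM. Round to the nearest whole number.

144569 RPM

Chain: ratio = 27/86 = 0.31395, so shaft II turns at 1887 / 0.31395 = 6010.4 RPM.
Gear mesh: ratio = 24/100 = 0.24, so shaft III turns at 6010.4 / 0.24 = 25044 RPM.
Gear mesh: ratio = 22/127 = 0.17323, so the spindle turns at 25044 / 0.17323 = 1.4457e+05 RPM.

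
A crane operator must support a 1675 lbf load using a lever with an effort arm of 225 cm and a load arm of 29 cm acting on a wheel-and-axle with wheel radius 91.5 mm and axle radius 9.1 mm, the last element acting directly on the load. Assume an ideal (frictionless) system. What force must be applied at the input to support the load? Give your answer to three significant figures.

Lever MA = effort arm / load arm = 225/29 = 7.7586.
Wheel-and-axle MA = R/r = 91.5/9.1 = 10.055.
Combined ideal MA = 7.7586 × 10.055 = 78.013.
Effort = load / MA = 1675 / 78.013 = 21.471 lbf.

21.5 lbf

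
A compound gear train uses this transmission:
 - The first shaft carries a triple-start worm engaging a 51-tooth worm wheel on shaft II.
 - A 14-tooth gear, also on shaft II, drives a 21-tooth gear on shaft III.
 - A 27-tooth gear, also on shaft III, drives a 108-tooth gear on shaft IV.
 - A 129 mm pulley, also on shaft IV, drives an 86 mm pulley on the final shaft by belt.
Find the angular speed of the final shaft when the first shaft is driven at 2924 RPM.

43 RPM

worm 51/3 = 17 → 2924/17 = 172 RPM
gear mesh 21/14 = 1.5 → 172/1.5 = 114.67 RPM
gear mesh 108/27 = 4 → 114.67/4 = 28.667 RPM
belt 86/129 = 0.66667 → 28.667/0.66667 = 43 RPM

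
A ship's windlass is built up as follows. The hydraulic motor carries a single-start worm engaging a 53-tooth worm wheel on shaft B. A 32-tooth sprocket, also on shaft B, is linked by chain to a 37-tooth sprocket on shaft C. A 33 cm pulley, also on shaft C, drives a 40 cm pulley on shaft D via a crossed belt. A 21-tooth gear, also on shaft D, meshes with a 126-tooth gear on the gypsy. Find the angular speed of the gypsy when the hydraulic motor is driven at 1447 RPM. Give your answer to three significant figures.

3.25 RPM

worm 53/1 = 53 → 1447/53 = 27.302 RPM
chain 37/32 = 1.1562 → 27.302/1.1562 = 23.612 RPM
belt 40/33 = 1.2121 → 23.612/1.2121 = 19.48 RPM
gear mesh 126/21 = 6 → 19.48/6 = 3.2467 RPM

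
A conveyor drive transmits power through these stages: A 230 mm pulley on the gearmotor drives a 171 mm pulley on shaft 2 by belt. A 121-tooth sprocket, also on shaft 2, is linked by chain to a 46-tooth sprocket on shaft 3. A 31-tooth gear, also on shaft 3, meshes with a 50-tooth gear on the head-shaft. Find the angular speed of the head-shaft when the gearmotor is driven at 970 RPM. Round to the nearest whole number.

Belt: ratio = 171/230 = 0.74348, so shaft 2 turns at 970 / 0.74348 = 1304.7 RPM.
Chain: ratio = 46/121 = 0.38017, so shaft 3 turns at 1304.7 / 0.38017 = 3431.9 RPM.
Gear mesh: ratio = 50/31 = 1.6129, so the head-shaft turns at 3431.9 / 1.6129 = 2127.8 RPM.

2128 RPM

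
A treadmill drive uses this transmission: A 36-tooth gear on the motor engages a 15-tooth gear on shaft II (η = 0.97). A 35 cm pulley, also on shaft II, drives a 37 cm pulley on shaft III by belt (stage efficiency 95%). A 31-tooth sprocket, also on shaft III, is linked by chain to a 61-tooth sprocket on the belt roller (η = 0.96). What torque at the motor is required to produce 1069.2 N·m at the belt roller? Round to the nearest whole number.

Overall ratio R = 0.41667 × 1.0571 × 1.9677 = 0.86674; overall efficiency η = 0.97 × 0.95 × 0.96 = 0.8846.
Input torque = output torque / (R × η) = 1069.2 / (0.86674 × 0.8846) = 1394.4 N·m.

1394 N·m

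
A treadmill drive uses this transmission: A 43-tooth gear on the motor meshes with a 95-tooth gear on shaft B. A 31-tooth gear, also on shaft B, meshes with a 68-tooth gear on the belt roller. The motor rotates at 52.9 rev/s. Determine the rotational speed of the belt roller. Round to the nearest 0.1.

10.9 rev/s

gear mesh 95/43 = 2.2093 → 52.9/2.2093 = 23.944 rev/s
gear mesh 68/31 = 2.1935 → 23.944/2.1935 = 10.916 rev/s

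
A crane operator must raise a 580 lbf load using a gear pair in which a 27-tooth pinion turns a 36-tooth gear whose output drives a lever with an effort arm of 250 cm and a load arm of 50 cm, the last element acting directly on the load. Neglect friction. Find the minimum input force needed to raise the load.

87 lbf

Gear pair MA = 36/27 = 1.3333.
Lever MA = effort arm / load arm = 250/50 = 5.
Combined ideal MA = 1.3333 × 5 = 6.6667.
Effort = load / MA = 580 / 6.6667 = 87 lbf.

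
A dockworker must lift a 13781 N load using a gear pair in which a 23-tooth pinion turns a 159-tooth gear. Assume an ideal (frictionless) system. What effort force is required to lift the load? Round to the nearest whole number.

1993 N

Gear pair MA = 159/23 = 6.913.
Effort = load / MA = 13781 / 6.913 = 1993.5 N.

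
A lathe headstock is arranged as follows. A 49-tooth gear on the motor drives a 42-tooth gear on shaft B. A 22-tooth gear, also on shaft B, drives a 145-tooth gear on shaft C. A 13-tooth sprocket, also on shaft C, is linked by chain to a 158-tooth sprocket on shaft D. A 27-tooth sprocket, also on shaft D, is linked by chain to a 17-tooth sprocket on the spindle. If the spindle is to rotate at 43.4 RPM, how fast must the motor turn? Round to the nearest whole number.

1876 RPM

Overall ratio R = 0.85714 × 6.5909 × 12.154 × 0.62963 = 43.231.
Required input speed = output speed × R = 43.4 × 43.231 = 1876.2 RPM.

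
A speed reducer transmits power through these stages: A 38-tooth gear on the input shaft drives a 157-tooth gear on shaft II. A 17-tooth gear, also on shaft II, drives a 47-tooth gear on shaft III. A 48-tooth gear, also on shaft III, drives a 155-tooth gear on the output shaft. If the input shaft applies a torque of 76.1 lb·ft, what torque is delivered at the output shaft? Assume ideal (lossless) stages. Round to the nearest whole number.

After the gear mesh (157/38): 76.1 × 4.1316 = 314.41 lb·ft
After the gear mesh (47/17): 314.41 × 2.7647 = 869.26 lb·ft
After the gear mesh (155/48): 869.26 × 3.2292 = 2807 lb·ft

2807 lb·ft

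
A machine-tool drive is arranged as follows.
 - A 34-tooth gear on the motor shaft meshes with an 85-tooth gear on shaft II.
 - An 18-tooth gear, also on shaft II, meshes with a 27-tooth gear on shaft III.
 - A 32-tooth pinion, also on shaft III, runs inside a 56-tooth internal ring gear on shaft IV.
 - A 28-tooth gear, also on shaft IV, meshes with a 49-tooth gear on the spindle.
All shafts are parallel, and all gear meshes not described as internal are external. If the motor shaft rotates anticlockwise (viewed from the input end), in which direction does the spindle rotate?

the motor shaft → shaft II: external mesh, 1 reversal → CW.
shaft II → shaft III: external mesh, 1 reversal → CCW.
shaft III → shaft IV: internal mesh, same direction → CCW.
shaft IV → the spindle: external mesh, 1 reversal → CW.
3 reversals in total — an odd number — so the spindle turns opposite to the motor shaft.

clockwise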